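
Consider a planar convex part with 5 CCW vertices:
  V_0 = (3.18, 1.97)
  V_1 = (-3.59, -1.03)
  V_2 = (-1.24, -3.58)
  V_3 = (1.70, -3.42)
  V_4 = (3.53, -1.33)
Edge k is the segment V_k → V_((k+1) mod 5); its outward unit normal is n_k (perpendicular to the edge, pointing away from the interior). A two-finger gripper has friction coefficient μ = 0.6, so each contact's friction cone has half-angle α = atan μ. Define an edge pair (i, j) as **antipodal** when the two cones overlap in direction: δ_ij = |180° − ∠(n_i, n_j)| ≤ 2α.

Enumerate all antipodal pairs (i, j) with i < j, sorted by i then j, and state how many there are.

count = 3; pairs: (0,2), (0,3), (1,4)

α = atan 0.6 = 30.96°;  2α = 61.93°
n_0 = (-0.4051, +0.9143)
n_1 = (-0.7354, -0.6777)
n_2 = (+0.0543, -0.9985)
n_3 = (+0.7524, -0.6588)
n_4 = (+0.9944, +0.1055)
  (0,1): δ = 71.24°  ·
  (0,2): δ = 20.78°  ✓
  (0,3): δ = 24.90°  ✓
  (0,4): δ = 72.15°  ·
  (1,2): δ = 129.55°  ·
  (1,3): δ = 83.87°  ·
  (1,4): δ = 36.61°  ✓
  (2,3): δ = 134.32°  ·
  (2,4): δ = 87.06°  ·
  (3,4): δ = 132.74°  ·
antipodal pairs: 3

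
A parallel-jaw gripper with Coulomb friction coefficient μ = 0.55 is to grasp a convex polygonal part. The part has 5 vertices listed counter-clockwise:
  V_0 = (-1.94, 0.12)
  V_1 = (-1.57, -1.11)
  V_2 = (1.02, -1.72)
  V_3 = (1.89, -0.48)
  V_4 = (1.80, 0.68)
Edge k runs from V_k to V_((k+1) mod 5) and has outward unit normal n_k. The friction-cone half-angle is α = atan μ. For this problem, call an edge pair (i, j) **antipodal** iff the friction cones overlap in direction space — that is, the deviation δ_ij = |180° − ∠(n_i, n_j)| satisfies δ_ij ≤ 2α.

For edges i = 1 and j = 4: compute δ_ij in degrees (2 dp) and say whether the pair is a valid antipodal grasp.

δ = 21.77°, valid

α = atan 0.55 = 28.81°;  2α = 57.62°
edge 1: e_1 = (+2.59, -0.61);  n_1 = (-0.2292, -0.9734)
edge 4: e_4 = (-3.74, -0.56);  n_4 = (-0.1481, +0.9890)
∠(n_1, n_4) = 158.23°
δ = |180° − 158.23°| = 21.77°
21.77° ≤ 2α = 57.62°  →  valid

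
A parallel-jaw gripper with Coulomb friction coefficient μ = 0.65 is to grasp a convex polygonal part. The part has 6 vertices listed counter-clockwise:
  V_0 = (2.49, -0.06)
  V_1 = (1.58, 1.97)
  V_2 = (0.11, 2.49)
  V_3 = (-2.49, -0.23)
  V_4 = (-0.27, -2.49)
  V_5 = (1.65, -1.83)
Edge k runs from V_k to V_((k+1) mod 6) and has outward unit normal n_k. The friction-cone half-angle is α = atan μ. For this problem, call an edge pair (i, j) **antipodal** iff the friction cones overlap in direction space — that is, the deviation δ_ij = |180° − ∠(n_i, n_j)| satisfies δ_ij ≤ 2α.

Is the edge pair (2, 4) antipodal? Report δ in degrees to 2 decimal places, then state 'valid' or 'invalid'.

δ = 27.32°, valid

α = atan 0.65 = 33.02°;  2α = 66.05°
edge 2: e_2 = (-2.60, -2.72);  n_2 = (-0.7229, +0.6910)
edge 4: e_4 = (+1.92, +0.66);  n_4 = (+0.3251, -0.9457)
∠(n_2, n_4) = 152.68°
δ = |180° − 152.68°| = 27.32°
27.32° ≤ 2α = 66.05°  →  valid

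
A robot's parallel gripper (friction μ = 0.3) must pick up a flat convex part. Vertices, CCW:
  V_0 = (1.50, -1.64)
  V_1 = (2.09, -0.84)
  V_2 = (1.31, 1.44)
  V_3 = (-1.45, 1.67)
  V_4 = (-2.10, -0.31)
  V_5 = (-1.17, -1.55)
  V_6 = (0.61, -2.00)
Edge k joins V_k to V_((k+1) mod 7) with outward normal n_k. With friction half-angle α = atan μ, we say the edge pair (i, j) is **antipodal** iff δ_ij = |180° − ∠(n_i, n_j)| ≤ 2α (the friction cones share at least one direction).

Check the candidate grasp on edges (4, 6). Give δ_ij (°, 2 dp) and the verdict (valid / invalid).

α = atan 0.3 = 16.70°;  2α = 33.40°
edge 4: e_4 = (+0.93, -1.24);  n_4 = (-0.8000, -0.6000)
edge 6: e_6 = (+0.89, +0.36);  n_6 = (+0.3750, -0.9270)
∠(n_4, n_6) = 75.15°
δ = |180° − 75.15°| = 104.85°
104.85° > 2α = 33.40°  →  invalid

δ = 104.85°, invalid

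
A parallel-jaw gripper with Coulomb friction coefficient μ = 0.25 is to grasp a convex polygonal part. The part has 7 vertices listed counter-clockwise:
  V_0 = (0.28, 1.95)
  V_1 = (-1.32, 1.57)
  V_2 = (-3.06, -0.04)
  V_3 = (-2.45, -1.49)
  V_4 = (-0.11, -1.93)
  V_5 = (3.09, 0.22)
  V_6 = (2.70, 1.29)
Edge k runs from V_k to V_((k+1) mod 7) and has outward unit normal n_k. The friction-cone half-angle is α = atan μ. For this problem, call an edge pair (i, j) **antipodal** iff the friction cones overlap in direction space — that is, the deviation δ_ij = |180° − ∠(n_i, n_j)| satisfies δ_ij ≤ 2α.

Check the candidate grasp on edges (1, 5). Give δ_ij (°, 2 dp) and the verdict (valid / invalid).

α = atan 0.25 = 14.04°;  2α = 28.07°
edge 1: e_1 = (-1.74, -1.61);  n_1 = (-0.6792, +0.7340)
edge 5: e_5 = (-0.39, +1.07);  n_5 = (+0.9395, +0.3424)
∠(n_1, n_5) = 112.75°
δ = |180° − 112.75°| = 67.25°
67.25° > 2α = 28.07°  →  invalid

δ = 67.25°, invalid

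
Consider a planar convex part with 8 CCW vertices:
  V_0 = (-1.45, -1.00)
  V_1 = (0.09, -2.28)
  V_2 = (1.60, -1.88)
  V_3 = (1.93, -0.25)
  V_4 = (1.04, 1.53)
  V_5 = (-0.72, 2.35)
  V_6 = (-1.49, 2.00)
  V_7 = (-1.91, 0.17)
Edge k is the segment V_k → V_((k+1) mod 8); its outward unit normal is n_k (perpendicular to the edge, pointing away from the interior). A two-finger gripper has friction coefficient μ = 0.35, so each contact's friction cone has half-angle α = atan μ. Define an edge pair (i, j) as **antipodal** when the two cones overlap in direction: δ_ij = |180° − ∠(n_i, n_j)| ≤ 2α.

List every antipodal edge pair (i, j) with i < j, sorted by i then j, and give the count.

count = 6; pairs: (0,3), (0,4), (1,5), (2,6), (2,7), (3,7)

α = atan 0.35 = 19.29°;  2α = 38.58°
n_0 = (-0.6392, -0.7690)
n_1 = (+0.2561, -0.9667)
n_2 = (+0.9801, -0.1984)
n_3 = (+0.8944, +0.4472)
n_4 = (+0.4223, +0.9064)
n_5 = (-0.4138, +0.9104)
n_6 = (-0.9747, +0.2237)
n_7 = (-0.9307, -0.3659)
  (0,1): δ = 125.43°  ·
  (0,2): δ = 61.71°  ·
  (0,3): δ = 23.70°  ✓
  (0,4): δ = 14.75°  ✓
  (0,5): δ = 64.18°  ·
  (0,6): δ = 116.81°  ·
  (0,7): δ = 151.20°  ·
  (1,2): δ = 116.28°  ·
  (1,3): δ = 78.27°  ·
  (1,4): δ = 39.82°  ·
  (1,5): δ = 9.61°  ✓
  (1,6): δ = 62.24°  ·
  (1,7): δ = 96.63°  ·
  (2,3): δ = 141.99°  ·
  (2,4): δ = 103.54°  ·
  (2,5): δ = 54.11°  ·
  (2,6): δ = 1.48°  ✓
  (2,7): δ = 32.91°  ✓
  (3,4): δ = 141.55°  ·
  (3,5): δ = 92.12°  ·
  (3,6): δ = 39.49°  ·
  (3,7): δ = 5.10°  ✓
  (4,5): δ = 130.57°  ·
  (4,6): δ = 77.94°  ·
  (4,7): δ = 43.56°  ·
  (5,6): δ = 127.37°  ·
  (5,7): δ = 92.98°  ·
  (6,7): δ = 145.61°  ·
antipodal pairs: 6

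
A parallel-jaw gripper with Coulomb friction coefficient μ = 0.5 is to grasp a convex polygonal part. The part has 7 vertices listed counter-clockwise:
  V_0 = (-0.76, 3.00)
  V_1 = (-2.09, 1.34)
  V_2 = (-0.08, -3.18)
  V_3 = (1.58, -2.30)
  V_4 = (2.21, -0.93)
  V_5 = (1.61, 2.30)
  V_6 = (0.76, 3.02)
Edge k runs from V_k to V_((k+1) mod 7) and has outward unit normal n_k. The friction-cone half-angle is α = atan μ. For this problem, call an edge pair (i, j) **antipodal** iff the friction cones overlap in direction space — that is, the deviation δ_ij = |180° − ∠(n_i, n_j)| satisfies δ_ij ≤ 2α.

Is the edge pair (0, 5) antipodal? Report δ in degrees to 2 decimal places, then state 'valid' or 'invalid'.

δ = 88.44°, invalid

α = atan 0.5 = 26.57°;  2α = 53.13°
edge 0: e_0 = (-1.33, -1.66);  n_0 = (-0.7804, +0.6253)
edge 5: e_5 = (-0.85, +0.72);  n_5 = (+0.6463, +0.7630)
∠(n_0, n_5) = 91.56°
δ = |180° − 91.56°| = 88.44°
88.44° > 2α = 53.13°  →  invalid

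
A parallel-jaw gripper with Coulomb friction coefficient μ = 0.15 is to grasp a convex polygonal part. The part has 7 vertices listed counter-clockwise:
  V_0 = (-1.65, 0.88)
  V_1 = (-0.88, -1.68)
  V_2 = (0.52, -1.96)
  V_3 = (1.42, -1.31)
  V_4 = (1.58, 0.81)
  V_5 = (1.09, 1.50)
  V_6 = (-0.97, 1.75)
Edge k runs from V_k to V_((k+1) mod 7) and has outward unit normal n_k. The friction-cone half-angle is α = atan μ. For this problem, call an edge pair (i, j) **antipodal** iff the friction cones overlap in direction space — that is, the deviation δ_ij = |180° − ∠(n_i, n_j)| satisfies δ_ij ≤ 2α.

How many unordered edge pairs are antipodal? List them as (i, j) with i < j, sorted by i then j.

count = 2; pairs: (1,5), (2,6)

α = atan 0.15 = 8.53°;  2α = 17.06°
n_0 = (-0.9576, -0.2880)
n_1 = (-0.1961, -0.9806)
n_2 = (+0.5855, -0.8107)
n_3 = (+0.9972, -0.0753)
n_4 = (+0.8153, +0.5790)
n_5 = (+0.1205, +0.9927)
n_6 = (-0.7879, +0.6158)
  (0,1): δ = 118.05°  ·
  (0,2): δ = 70.90°  ·
  (0,3): δ = 21.06°  ·
  (0,4): δ = 18.64°  ·
  (0,5): δ = 66.34°  ·
  (0,6): δ = 125.25°  ·
  (1,2): δ = 132.85°  ·
  (1,3): δ = 83.01°  ·
  (1,4): δ = 43.31°  ·
  (1,5): δ = 4.39°  ✓
  (1,6): δ = 63.30°  ·
  (2,3): δ = 130.15°  ·
  (2,4): δ = 90.46°  ·
  (2,5): δ = 42.76°  ·
  (2,6): δ = 16.15°  ✓
  (3,4): δ = 140.30°  ·
  (3,5): δ = 92.60°  ·
  (3,6): δ = 33.70°  ·
  (4,5): δ = 132.30°  ·
  (4,6): δ = 73.39°  ·
  (5,6): δ = 121.09°  ·
antipodal pairs: 2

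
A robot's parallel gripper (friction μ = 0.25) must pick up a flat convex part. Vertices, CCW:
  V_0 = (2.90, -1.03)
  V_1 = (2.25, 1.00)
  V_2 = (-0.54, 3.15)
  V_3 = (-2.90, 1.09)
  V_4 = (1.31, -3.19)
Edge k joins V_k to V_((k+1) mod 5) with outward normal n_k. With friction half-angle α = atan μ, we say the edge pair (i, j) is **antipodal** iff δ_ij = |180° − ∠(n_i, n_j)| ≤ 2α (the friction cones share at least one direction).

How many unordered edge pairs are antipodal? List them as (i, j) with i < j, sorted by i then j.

count = 3; pairs: (0,3), (1,3), (2,4)

α = atan 0.25 = 14.04°;  2α = 28.07°
n_0 = (+0.9524, +0.3049)
n_1 = (+0.6104, +0.7921)
n_2 = (-0.6576, +0.7534)
n_3 = (-0.7129, -0.7013)
n_4 = (+0.8053, -0.5928)
  (0,1): δ = 145.37°  ·
  (0,2): δ = 66.64°  ·
  (0,3): δ = 26.77°  ✓
  (0,4): δ = 125.89°  ·
  (1,2): δ = 101.26°  ·
  (1,3): δ = 7.85°  ✓
  (1,4): δ = 91.26°  ·
  (2,3): δ = 86.59°  ·
  (2,4): δ = 12.53°  ✓
  (3,4): δ = 80.88°  ·
antipodal pairs: 3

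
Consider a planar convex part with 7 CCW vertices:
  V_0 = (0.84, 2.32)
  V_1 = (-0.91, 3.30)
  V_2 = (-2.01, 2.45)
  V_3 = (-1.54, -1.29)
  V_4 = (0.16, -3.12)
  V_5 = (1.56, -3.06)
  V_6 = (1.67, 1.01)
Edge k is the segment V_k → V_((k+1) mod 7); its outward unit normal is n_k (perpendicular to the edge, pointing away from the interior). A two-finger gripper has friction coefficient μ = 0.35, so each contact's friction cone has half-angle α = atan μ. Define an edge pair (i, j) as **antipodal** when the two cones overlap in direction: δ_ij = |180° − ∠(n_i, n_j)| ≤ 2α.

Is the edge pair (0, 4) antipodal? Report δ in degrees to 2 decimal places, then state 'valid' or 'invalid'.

α = atan 0.35 = 19.29°;  2α = 38.58°
edge 0: e_0 = (-1.75, +0.98);  n_0 = (+0.4886, +0.8725)
edge 4: e_4 = (+1.40, +0.06);  n_4 = (+0.0428, -0.9991)
∠(n_0, n_4) = 148.30°
δ = |180° − 148.30°| = 31.70°
31.70° ≤ 2α = 38.58°  →  valid

δ = 31.70°, valid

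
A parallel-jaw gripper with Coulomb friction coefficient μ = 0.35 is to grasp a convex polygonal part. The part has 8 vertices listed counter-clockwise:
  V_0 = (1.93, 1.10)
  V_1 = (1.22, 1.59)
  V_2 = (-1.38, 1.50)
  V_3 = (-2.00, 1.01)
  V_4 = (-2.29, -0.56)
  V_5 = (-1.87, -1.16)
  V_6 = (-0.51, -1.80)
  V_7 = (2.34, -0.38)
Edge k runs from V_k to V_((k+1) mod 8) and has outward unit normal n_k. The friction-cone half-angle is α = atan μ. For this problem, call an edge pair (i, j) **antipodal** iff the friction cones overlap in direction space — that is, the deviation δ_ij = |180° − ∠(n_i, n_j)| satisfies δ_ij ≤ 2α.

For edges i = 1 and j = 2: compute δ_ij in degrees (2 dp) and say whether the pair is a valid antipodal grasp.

α = atan 0.35 = 19.29°;  2α = 38.58°
edge 1: e_1 = (-2.60, -0.09);  n_1 = (-0.0346, +0.9994)
edge 2: e_2 = (-0.62, -0.49);  n_2 = (-0.6201, +0.7846)
∠(n_1, n_2) = 36.34°
δ = |180° − 36.34°| = 143.66°
143.66° > 2α = 38.58°  →  invalid

δ = 143.66°, invalid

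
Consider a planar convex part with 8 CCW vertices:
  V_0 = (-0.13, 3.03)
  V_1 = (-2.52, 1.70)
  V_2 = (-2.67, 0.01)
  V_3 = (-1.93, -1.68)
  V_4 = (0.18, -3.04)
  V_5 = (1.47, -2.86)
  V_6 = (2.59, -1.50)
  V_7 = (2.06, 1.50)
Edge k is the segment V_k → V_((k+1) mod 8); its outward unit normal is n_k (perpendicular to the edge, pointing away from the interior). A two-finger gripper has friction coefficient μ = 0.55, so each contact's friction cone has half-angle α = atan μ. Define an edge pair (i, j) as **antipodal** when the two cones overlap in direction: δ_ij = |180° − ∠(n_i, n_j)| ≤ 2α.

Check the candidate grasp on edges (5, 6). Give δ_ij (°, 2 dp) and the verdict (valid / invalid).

α = atan 0.55 = 28.81°;  2α = 57.62°
edge 5: e_5 = (+1.12, +1.36);  n_5 = (+0.7719, -0.6357)
edge 6: e_6 = (-0.53, +3.00);  n_6 = (+0.9848, +0.1740)
∠(n_5, n_6) = 49.49°
δ = |180° − 49.49°| = 130.51°
130.51° > 2α = 57.62°  →  invalid

δ = 130.51°, invalid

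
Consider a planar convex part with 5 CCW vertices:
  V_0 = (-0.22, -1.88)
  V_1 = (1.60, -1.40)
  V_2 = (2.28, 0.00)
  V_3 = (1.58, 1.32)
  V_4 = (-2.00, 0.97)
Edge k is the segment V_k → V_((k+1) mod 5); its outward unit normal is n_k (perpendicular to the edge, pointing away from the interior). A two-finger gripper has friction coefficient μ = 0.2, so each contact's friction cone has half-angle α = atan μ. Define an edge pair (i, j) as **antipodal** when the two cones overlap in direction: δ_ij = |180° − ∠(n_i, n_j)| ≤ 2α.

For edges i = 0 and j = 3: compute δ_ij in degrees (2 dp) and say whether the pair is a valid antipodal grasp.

δ = 9.19°, valid

α = atan 0.2 = 11.31°;  2α = 22.62°
edge 0: e_0 = (+1.82, +0.48);  n_0 = (+0.2550, -0.9669)
edge 3: e_3 = (-3.58, -0.35);  n_3 = (-0.0973, +0.9953)
∠(n_0, n_3) = 170.81°
δ = |180° − 170.81°| = 9.19°
9.19° ≤ 2α = 22.62°  →  valid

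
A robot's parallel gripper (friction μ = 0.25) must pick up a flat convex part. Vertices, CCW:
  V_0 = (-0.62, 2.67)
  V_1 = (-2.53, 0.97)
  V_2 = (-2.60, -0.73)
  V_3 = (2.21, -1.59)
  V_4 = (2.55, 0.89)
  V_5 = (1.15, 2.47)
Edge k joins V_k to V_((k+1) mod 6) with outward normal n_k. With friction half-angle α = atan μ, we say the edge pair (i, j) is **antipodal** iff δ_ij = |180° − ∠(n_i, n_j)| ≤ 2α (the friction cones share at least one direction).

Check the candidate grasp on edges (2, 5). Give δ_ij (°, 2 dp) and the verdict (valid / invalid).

α = atan 0.25 = 14.04°;  2α = 28.07°
edge 2: e_2 = (+4.81, -0.86);  n_2 = (-0.1760, -0.9844)
edge 5: e_5 = (-1.77, +0.20);  n_5 = (+0.1123, +0.9937)
∠(n_2, n_5) = 176.31°
δ = |180° − 176.31°| = 3.69°
3.69° ≤ 2α = 28.07°  →  valid

δ = 3.69°, valid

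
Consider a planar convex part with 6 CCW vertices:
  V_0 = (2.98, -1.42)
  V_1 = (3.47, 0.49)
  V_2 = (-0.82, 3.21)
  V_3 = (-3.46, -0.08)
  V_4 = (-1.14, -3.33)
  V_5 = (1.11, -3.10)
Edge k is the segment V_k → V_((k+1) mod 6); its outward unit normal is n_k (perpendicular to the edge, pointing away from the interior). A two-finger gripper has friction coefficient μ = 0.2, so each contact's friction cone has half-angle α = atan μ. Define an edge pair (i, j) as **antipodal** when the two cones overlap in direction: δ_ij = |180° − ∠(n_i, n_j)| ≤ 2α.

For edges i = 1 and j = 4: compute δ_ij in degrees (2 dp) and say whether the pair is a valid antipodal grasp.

α = atan 0.2 = 11.31°;  2α = 22.62°
edge 1: e_1 = (-4.29, +2.72);  n_1 = (+0.5355, +0.8446)
edge 4: e_4 = (+2.25, +0.23);  n_4 = (+0.1017, -0.9948)
∠(n_1, n_4) = 141.79°
δ = |180° − 141.79°| = 38.21°
38.21° > 2α = 22.62°  →  invalid

δ = 38.21°, invalid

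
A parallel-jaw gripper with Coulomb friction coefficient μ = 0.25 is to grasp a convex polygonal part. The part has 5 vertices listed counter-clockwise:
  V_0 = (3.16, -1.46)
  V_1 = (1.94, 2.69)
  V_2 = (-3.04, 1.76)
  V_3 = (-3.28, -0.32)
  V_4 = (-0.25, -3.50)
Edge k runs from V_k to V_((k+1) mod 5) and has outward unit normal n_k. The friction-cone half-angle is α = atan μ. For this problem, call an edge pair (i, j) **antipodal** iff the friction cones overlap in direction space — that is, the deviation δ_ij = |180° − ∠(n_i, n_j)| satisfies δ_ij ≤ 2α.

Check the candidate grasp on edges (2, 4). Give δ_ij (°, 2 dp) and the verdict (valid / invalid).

α = atan 0.25 = 14.04°;  2α = 28.07°
edge 2: e_2 = (-0.24, -2.08);  n_2 = (-0.9934, +0.1146)
edge 4: e_4 = (+3.41, +2.04);  n_4 = (+0.5134, -0.8582)
∠(n_2, n_4) = 127.47°
δ = |180° − 127.47°| = 52.53°
52.53° > 2α = 28.07°  →  invalid

δ = 52.53°, invalid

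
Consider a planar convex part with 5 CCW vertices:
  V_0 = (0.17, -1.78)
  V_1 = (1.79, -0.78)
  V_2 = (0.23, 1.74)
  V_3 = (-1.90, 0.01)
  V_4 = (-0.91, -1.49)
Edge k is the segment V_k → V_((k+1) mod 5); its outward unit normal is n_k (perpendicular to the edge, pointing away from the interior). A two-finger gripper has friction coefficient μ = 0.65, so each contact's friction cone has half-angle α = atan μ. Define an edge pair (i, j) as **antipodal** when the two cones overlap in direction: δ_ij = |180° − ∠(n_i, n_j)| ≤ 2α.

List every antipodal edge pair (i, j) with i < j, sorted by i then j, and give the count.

α = atan 0.65 = 33.02°;  2α = 66.05°
n_0 = (+0.5253, -0.8509)
n_1 = (+0.8503, +0.5264)
n_2 = (-0.6305, +0.7762)
n_3 = (-0.8346, -0.5508)
n_4 = (-0.2593, -0.9658)
  (0,1): δ = 89.93°  ·
  (0,2): δ = 7.40°  ✓
  (0,3): δ = 91.74°  ·
  (0,4): δ = 133.28°  ·
  (1,2): δ = 82.68°  ·
  (1,3): δ = 1.67°  ✓
  (1,4): δ = 43.21°  ✓
  (2,3): δ = 95.66°  ·
  (2,4): δ = 54.11°  ✓
  (3,4): δ = 138.46°  ·
antipodal pairs: 4

count = 4; pairs: (0,2), (1,3), (1,4), (2,4)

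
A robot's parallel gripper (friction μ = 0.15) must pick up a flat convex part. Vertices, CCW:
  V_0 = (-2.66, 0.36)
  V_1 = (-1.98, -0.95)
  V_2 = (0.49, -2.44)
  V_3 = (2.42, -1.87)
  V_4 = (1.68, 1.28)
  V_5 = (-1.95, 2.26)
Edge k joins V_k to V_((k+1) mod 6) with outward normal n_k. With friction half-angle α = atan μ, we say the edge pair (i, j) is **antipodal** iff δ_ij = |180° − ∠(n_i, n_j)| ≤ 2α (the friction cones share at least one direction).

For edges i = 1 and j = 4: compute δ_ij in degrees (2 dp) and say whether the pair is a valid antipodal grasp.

α = atan 0.15 = 8.53°;  2α = 17.06°
edge 1: e_1 = (+2.47, -1.49);  n_1 = (-0.5165, -0.8563)
edge 4: e_4 = (-3.63, +0.98);  n_4 = (+0.2606, +0.9654)
∠(n_1, n_4) = 164.01°
δ = |180° − 164.01°| = 15.99°
15.99° ≤ 2α = 17.06°  →  valid

δ = 15.99°, valid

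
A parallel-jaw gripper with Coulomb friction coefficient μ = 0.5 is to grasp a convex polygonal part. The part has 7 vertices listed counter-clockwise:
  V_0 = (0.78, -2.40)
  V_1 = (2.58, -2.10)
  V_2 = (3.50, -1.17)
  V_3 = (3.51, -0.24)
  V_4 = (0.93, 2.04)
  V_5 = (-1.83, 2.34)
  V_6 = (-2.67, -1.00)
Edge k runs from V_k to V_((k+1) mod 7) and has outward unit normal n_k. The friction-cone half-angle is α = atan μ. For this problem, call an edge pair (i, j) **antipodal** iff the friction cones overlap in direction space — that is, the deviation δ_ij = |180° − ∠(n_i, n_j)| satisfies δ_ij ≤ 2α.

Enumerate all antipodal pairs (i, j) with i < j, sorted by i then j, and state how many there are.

α = atan 0.5 = 26.57°;  2α = 53.13°
n_0 = (+0.1644, -0.9864)
n_1 = (+0.7109, -0.7033)
n_2 = (+0.9999, -0.0108)
n_3 = (+0.6622, +0.7493)
n_4 = (+0.1081, +0.9941)
n_5 = (-0.9698, +0.2439)
n_6 = (-0.3760, -0.9266)
  (0,1): δ = 144.15°  ·
  (0,2): δ = 100.08°  ·
  (0,3): δ = 50.93°  ✓
  (0,4): δ = 15.67°  ✓
  (0,5): δ = 66.42°  ·
  (0,6): δ = 148.45°  ·
  (1,2): δ = 135.93°  ·
  (1,3): δ = 86.78°  ·
  (1,4): δ = 51.51°  ✓
  (1,5): δ = 30.57°  ✓
  (1,6): δ = 112.60°  ·
  (2,3): δ = 130.85°  ·
  (2,4): δ = 95.59°  ·
  (2,5): δ = 13.50°  ✓
  (2,6): δ = 68.53°  ·
  (3,4): δ = 144.74°  ·
  (3,5): δ = 62.65°  ·
  (3,6): δ = 19.38°  ✓
  (4,5): δ = 97.91°  ·
  (4,6): δ = 15.88°  ✓
  (5,6): δ = 97.97°  ·
antipodal pairs: 7

count = 7; pairs: (0,3), (0,4), (1,4), (1,5), (2,5), (3,6), (4,6)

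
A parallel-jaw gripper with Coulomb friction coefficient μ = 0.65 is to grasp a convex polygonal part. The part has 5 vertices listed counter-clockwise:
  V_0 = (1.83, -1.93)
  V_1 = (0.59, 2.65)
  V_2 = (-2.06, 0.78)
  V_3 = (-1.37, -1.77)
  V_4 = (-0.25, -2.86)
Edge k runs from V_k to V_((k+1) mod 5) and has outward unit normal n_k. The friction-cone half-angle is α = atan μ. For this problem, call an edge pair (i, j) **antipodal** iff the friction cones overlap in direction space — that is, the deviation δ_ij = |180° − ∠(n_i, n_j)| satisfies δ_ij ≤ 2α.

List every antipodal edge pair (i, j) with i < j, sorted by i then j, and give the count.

count = 3; pairs: (0,2), (0,3), (1,4)

α = atan 0.65 = 33.02°;  2α = 66.05°
n_0 = (+0.9652, +0.2613)
n_1 = (-0.5766, +0.8171)
n_2 = (-0.9653, -0.2612)
n_3 = (-0.6974, -0.7166)
n_4 = (+0.4082, -0.9129)
  (0,1): δ = 69.94°  ·
  (0,2): δ = 0.01°  ✓
  (0,3): δ = 30.63°  ✓
  (0,4): δ = 98.94°  ·
  (1,2): δ = 110.07°  ·
  (1,3): δ = 79.43°  ·
  (1,4): δ = 11.12°  ✓
  (2,3): δ = 149.36°  ·
  (2,4): δ = 81.05°  ·
  (3,4): δ = 111.69°  ·
antipodal pairs: 3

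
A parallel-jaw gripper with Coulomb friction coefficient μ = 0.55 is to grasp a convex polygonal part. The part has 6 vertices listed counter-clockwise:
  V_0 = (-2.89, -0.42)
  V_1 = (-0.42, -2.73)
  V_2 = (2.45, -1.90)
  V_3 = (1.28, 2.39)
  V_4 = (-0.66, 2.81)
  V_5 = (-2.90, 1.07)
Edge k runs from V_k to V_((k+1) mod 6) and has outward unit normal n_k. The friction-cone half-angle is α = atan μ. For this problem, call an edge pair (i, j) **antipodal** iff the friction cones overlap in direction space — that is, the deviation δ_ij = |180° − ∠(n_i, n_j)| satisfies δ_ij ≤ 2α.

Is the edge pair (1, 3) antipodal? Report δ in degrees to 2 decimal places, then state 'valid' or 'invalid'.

α = atan 0.55 = 28.81°;  2α = 57.62°
edge 1: e_1 = (+2.87, +0.83);  n_1 = (+0.2778, -0.9606)
edge 3: e_3 = (-1.94, +0.42);  n_3 = (+0.2116, +0.9774)
∠(n_1, n_3) = 151.65°
δ = |180° − 151.65°| = 28.35°
28.35° ≤ 2α = 57.62°  →  valid

δ = 28.35°, valid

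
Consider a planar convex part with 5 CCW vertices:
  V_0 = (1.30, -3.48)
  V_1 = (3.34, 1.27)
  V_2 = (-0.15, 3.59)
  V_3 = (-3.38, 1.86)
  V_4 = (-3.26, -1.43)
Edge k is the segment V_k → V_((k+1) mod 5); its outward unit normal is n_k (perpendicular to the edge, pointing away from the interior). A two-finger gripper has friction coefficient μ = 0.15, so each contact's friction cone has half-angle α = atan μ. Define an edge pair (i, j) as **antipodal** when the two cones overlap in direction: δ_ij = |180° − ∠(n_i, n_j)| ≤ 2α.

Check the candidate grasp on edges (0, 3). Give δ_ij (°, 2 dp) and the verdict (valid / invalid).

δ = 25.33°, invalid

α = atan 0.15 = 8.53°;  2α = 17.06°
edge 0: e_0 = (+2.04, +4.75);  n_0 = (+0.9188, -0.3946)
edge 3: e_3 = (+0.12, -3.29);  n_3 = (-0.9993, -0.0364)
∠(n_0, n_3) = 154.67°
δ = |180° − 154.67°| = 25.33°
25.33° > 2α = 17.06°  →  invalid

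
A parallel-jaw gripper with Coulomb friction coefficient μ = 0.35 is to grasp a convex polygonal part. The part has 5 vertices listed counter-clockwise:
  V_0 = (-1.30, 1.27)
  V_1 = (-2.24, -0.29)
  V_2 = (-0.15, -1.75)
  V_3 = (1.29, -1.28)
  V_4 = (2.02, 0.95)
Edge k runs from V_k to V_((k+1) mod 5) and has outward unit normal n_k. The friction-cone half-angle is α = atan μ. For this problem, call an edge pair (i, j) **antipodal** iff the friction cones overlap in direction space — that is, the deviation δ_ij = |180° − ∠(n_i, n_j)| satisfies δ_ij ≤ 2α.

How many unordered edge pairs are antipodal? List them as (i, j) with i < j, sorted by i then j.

α = atan 0.35 = 19.29°;  2α = 38.58°
n_0 = (-0.8565, +0.5161)
n_1 = (-0.5727, -0.8198)
n_2 = (+0.3103, -0.9506)
n_3 = (+0.9504, -0.3111)
n_4 = (+0.0959, +0.9954)
  (0,1): δ = 93.87°  ·
  (0,2): δ = 40.85°  ·
  (0,3): δ = 12.95°  ✓
  (0,4): δ = 115.57°  ·
  (1,2): δ = 126.99°  ·
  (1,3): δ = 73.19°  ·
  (1,4): δ = 29.43°  ✓
  (2,3): δ = 126.20°  ·
  (2,4): δ = 23.58°  ✓
  (3,4): δ = 77.38°  ·
antipodal pairs: 3

count = 3; pairs: (0,3), (1,4), (2,4)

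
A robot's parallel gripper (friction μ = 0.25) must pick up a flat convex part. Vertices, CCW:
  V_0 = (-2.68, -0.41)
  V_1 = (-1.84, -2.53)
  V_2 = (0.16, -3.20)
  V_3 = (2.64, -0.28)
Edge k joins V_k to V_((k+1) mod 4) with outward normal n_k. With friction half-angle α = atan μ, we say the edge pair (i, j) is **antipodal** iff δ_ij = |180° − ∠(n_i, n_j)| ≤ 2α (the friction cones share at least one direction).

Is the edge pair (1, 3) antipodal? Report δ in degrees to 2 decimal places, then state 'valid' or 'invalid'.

δ = 19.92°, valid

α = atan 0.25 = 14.04°;  2α = 28.07°
edge 1: e_1 = (+2.00, -0.67);  n_1 = (-0.3176, -0.9482)
edge 3: e_3 = (-5.32, -0.13);  n_3 = (-0.0244, +0.9997)
∠(n_1, n_3) = 160.08°
δ = |180° − 160.08°| = 19.92°
19.92° ≤ 2α = 28.07°  →  valid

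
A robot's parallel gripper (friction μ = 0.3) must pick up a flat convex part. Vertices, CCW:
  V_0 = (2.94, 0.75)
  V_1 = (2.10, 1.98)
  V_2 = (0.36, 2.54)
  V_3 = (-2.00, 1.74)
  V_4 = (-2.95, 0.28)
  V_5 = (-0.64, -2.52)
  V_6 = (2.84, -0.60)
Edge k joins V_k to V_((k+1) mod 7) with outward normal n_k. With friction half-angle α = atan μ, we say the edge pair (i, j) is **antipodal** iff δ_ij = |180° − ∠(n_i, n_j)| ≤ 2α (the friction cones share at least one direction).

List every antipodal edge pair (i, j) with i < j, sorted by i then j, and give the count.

α = atan 0.3 = 16.70°;  2α = 33.40°
n_0 = (+0.8258, +0.5640)
n_1 = (+0.3064, +0.9519)
n_2 = (-0.3210, +0.9471)
n_3 = (-0.8382, +0.5454)
n_4 = (-0.7714, -0.6364)
n_5 = (+0.4831, -0.8756)
n_6 = (+0.9973, -0.0739)
  (0,1): δ = 142.17°  ·
  (0,2): δ = 105.60°  ·
  (0,3): δ = 67.38°  ·
  (0,4): δ = 5.19°  ✓
  (0,5): δ = 84.56°  ·
  (0,6): δ = 141.43°  ·
  (1,2): δ = 143.43°  ·
  (1,3): δ = 105.21°  ·
  (1,4): δ = 32.64°  ✓
  (1,5): δ = 46.73°  ·
  (1,6): δ = 103.60°  ·
  (2,3): δ = 141.78°  ·
  (2,4): δ = 69.20°  ·
  (2,5): δ = 10.16°  ✓
  (2,6): δ = 67.04°  ·
  (3,4): δ = 107.43°  ·
  (3,5): δ = 28.06°  ✓
  (3,6): δ = 28.82°  ✓
  (4,5): δ = 100.64°  ·
  (4,6): δ = 43.76°  ·
  (5,6): δ = 123.12°  ·
antipodal pairs: 5

count = 5; pairs: (0,4), (1,4), (2,5), (3,5), (3,6)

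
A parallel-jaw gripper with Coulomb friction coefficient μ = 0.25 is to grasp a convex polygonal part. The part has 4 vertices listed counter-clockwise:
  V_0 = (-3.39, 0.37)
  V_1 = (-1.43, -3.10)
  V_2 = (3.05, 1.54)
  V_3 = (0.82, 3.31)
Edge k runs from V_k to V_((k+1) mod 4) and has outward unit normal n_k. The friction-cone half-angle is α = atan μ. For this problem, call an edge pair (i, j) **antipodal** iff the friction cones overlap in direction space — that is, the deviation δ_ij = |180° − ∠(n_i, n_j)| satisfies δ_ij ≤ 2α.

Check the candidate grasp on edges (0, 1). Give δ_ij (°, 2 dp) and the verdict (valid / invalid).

α = atan 0.25 = 14.04°;  2α = 28.07°
edge 0: e_0 = (+1.96, -3.47);  n_0 = (-0.8707, -0.4918)
edge 1: e_1 = (+4.48, +4.64);  n_1 = (+0.7194, -0.6946)
∠(n_0, n_1) = 106.55°
δ = |180° − 106.55°| = 73.45°
73.45° > 2α = 28.07°  →  invalid

δ = 73.45°, invalid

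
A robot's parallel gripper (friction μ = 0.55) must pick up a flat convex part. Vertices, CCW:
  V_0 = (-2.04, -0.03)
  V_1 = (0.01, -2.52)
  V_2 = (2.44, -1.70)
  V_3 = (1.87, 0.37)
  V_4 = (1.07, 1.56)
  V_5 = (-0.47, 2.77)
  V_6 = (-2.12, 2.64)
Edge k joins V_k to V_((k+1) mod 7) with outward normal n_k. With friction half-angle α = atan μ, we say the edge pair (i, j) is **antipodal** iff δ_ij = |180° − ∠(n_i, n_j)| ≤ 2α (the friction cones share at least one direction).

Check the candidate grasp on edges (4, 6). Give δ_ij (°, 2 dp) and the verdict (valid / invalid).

δ = 50.13°, valid

α = atan 0.55 = 28.81°;  2α = 57.62°
edge 4: e_4 = (-1.54, +1.21);  n_4 = (+0.6178, +0.7863)
edge 6: e_6 = (+0.08, -2.67);  n_6 = (-0.9996, -0.0299)
∠(n_4, n_6) = 129.87°
δ = |180° − 129.87°| = 50.13°
50.13° ≤ 2α = 57.62°  →  valid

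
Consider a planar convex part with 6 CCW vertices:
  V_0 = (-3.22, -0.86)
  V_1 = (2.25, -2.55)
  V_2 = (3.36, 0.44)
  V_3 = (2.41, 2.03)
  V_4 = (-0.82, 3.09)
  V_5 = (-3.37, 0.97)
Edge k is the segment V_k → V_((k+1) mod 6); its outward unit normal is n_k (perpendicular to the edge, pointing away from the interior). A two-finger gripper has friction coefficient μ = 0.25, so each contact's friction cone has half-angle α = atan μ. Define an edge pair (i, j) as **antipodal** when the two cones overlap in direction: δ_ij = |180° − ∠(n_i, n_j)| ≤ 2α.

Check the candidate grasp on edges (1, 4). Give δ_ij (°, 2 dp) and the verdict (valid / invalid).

δ = 29.89°, invalid

α = atan 0.25 = 14.04°;  2α = 28.07°
edge 1: e_1 = (+1.11, +2.99);  n_1 = (+0.9375, -0.3480)
edge 4: e_4 = (-2.55, -2.12);  n_4 = (-0.6393, +0.7690)
∠(n_1, n_4) = 150.11°
δ = |180° − 150.11°| = 29.89°
29.89° > 2α = 28.07°  →  invalid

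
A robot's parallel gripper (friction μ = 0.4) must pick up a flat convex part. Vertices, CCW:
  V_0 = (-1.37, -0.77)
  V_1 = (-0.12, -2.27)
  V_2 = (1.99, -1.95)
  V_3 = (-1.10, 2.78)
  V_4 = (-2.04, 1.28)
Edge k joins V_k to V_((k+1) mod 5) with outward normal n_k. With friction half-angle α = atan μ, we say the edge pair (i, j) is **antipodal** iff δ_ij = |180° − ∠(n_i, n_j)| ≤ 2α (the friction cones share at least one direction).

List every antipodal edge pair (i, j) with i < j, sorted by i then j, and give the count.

α = atan 0.4 = 21.80°;  2α = 43.60°
n_0 = (-0.7682, -0.6402)
n_1 = (+0.1499, -0.9887)
n_2 = (+0.8372, +0.5469)
n_3 = (-0.8474, +0.5310)
n_4 = (-0.9505, -0.3107)
  (0,1): δ = 121.18°  ·
  (0,2): δ = 6.65°  ✓
  (0,3): δ = 108.12°  ·
  (0,4): δ = 158.29°  ·
  (1,2): δ = 65.47°  ·
  (1,3): δ = 49.30°  ·
  (1,4): δ = 99.48°  ·
  (2,3): δ = 65.23°  ·
  (2,4): δ = 15.06°  ✓
  (3,4): δ = 129.83°  ·
antipodal pairs: 2

count = 2; pairs: (0,2), (2,4)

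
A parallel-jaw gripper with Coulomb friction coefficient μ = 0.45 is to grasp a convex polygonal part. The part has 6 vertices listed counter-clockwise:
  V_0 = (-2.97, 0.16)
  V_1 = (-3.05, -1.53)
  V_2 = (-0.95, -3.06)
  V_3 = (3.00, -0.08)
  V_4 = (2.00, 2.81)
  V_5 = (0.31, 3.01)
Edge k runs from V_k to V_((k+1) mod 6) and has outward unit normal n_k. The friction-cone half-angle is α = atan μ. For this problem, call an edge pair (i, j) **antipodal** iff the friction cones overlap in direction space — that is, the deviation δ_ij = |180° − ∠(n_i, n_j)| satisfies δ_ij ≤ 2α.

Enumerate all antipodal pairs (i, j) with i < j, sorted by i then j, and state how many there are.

count = 5; pairs: (0,3), (1,3), (1,4), (2,4), (2,5)

α = atan 0.45 = 24.23°;  2α = 48.46°
n_0 = (-0.9989, +0.0473)
n_1 = (-0.5889, -0.8082)
n_2 = (+0.6023, -0.7983)
n_3 = (+0.9450, +0.3270)
n_4 = (+0.1175, +0.9931)
n_5 = (-0.6559, +0.7549)
  (0,1): δ = 123.37°  ·
  (0,2): δ = 50.26°  ·
  (0,3): δ = 21.80°  ✓
  (0,4): δ = 85.96°  ·
  (0,5): δ = 133.70°  ·
  (1,2): δ = 106.89°  ·
  (1,3): δ = 34.84°  ✓
  (1,4): δ = 29.33°  ✓
  (1,5): δ = 77.06°  ·
  (2,3): δ = 107.95°  ·
  (2,4): δ = 43.78°  ✓
  (2,5): δ = 3.96°  ✓
  (3,4): δ = 115.84°  ·
  (3,5): δ = 68.10°  ·
  (4,5): δ = 132.26°  ·
antipodal pairs: 5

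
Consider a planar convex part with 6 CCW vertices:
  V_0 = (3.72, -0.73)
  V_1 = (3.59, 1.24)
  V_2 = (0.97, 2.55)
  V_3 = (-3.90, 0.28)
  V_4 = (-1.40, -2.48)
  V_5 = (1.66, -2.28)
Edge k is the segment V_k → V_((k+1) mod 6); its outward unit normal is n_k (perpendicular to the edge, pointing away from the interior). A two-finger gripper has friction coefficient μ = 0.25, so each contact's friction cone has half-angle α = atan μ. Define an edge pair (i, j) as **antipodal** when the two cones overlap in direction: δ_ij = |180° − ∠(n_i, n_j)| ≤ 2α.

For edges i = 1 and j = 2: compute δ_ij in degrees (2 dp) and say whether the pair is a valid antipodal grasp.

α = atan 0.25 = 14.04°;  2α = 28.07°
edge 1: e_1 = (-2.62, +1.31);  n_1 = (+0.4472, +0.8944)
edge 2: e_2 = (-4.87, -2.27);  n_2 = (-0.4225, +0.9064)
∠(n_1, n_2) = 51.56°
δ = |180° − 51.56°| = 128.44°
128.44° > 2α = 28.07°  →  invalid

δ = 128.44°, invalid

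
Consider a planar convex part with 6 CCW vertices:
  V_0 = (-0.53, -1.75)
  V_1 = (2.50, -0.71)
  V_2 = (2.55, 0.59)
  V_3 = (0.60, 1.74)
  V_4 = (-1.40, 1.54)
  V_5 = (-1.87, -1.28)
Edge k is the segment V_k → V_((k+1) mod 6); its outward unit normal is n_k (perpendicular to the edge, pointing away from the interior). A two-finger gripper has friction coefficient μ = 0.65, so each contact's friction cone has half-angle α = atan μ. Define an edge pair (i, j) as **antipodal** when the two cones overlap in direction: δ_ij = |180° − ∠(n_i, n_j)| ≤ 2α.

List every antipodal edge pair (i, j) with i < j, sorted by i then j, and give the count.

α = atan 0.65 = 33.02°;  2α = 66.05°
n_0 = (+0.3246, -0.9458)
n_1 = (+0.9993, -0.0384)
n_2 = (+0.5080, +0.8614)
n_3 = (-0.0995, +0.9950)
n_4 = (-0.9864, +0.1644)
n_5 = (-0.3310, -0.9436)
  (0,1): δ = 111.15°  ·
  (0,2): δ = 49.47°  ✓
  (0,3): δ = 13.23°  ✓
  (0,4): δ = 61.59°  ✓
  (0,5): δ = 141.73°  ·
  (1,2): δ = 118.33°  ·
  (1,3): δ = 82.09°  ·
  (1,4): δ = 7.26°  ✓
  (1,5): δ = 72.87°  ·
  (2,3): δ = 143.76°  ·
  (2,4): δ = 68.93°  ·
  (2,5): δ = 11.20°  ✓
  (3,4): δ = 105.17°  ·
  (3,5): δ = 25.04°  ✓
  (4,5): δ = 99.87°  ·
antipodal pairs: 6

count = 6; pairs: (0,2), (0,3), (0,4), (1,4), (2,5), (3,5)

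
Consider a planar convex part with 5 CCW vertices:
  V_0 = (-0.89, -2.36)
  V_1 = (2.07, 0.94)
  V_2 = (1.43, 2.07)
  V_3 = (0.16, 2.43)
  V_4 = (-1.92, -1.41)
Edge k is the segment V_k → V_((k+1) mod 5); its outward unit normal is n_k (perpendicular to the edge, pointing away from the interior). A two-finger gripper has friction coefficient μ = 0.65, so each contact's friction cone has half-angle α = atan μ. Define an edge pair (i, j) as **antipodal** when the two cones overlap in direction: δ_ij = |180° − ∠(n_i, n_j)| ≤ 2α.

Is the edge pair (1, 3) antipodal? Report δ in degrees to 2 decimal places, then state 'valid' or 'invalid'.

δ = 57.97°, valid

α = atan 0.65 = 33.02°;  2α = 66.05°
edge 1: e_1 = (-0.64, +1.13);  n_1 = (+0.8701, +0.4928)
edge 3: e_3 = (-2.08, -3.84);  n_3 = (-0.8793, +0.4763)
∠(n_1, n_3) = 122.03°
δ = |180° − 122.03°| = 57.97°
57.97° ≤ 2α = 66.05°  →  valid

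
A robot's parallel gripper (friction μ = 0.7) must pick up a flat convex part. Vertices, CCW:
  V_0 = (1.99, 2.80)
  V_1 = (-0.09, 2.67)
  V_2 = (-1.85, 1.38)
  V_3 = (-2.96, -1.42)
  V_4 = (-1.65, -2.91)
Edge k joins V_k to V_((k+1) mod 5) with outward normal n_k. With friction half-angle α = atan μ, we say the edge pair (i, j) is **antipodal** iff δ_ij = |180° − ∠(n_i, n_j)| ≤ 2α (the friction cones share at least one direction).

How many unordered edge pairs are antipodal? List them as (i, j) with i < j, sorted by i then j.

α = atan 0.7 = 34.99°;  2α = 69.98°
n_0 = (-0.0624, +0.9981)
n_1 = (-0.5912, +0.8066)
n_2 = (-0.9296, +0.3685)
n_3 = (-0.7510, -0.6603)
n_4 = (+0.8432, -0.5375)
  (0,1): δ = 147.34°  ·
  (0,2): δ = 115.20°  ·
  (0,3): δ = 52.25°  ✓
  (0,4): δ = 53.91°  ✓
  (1,2): δ = 147.86°  ·
  (1,3): δ = 84.92°  ·
  (1,4): δ = 21.24°  ✓
  (2,3): δ = 117.05°  ·
  (2,4): δ = 10.89°  ✓
  (3,4): δ = 73.84°  ·
antipodal pairs: 4

count = 4; pairs: (0,3), (0,4), (1,4), (2,4)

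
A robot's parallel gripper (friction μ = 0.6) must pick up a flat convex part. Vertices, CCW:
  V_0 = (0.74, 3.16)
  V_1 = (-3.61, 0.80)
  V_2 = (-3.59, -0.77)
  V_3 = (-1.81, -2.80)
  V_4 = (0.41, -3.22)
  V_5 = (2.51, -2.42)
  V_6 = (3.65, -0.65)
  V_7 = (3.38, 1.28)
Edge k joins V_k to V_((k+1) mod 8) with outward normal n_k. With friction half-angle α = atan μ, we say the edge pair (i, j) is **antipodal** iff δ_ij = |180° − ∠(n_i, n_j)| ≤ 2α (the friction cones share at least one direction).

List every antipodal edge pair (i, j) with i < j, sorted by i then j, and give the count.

count = 10; pairs: (0,3), (0,4), (0,5), (1,5), (1,6), (1,7), (2,6), (2,7), (3,7), (4,7)

α = atan 0.6 = 30.96°;  2α = 61.93°
n_0 = (-0.4769, +0.8790)
n_1 = (-0.9999, -0.0127)
n_2 = (-0.7519, -0.6593)
n_3 = (-0.1859, -0.9826)
n_4 = (+0.3560, -0.9345)
n_5 = (+0.8407, -0.5415)
n_6 = (+0.9904, +0.1385)
n_7 = (+0.5801, +0.8146)
  (0,1): δ = 117.75°  ·
  (0,2): δ = 77.24°  ·
  (0,3): δ = 39.19°  ✓
  (0,4): δ = 7.63°  ✓
  (0,5): δ = 28.73°  ✓
  (0,6): δ = 69.48°  ·
  (0,7): δ = 116.06°  ·
  (1,2): δ = 139.48°  ·
  (1,3): δ = 101.44°  ·
  (1,4): δ = 69.88°  ·
  (1,5): δ = 33.51°  ✓
  (1,6): δ = 7.23°  ✓
  (1,7): δ = 53.81°  ✓
  (2,3): δ = 141.96°  ·
  (2,4): δ = 110.39°  ·
  (2,5): δ = 74.03°  ·
  (2,6): δ = 33.28°  ✓
  (2,7): δ = 13.30°  ✓
  (3,4): δ = 148.43°  ·
  (3,5): δ = 112.07°  ·
  (3,6): δ = 71.32°  ·
  (3,7): δ = 24.74°  ✓
  (4,5): δ = 143.64°  ·
  (4,6): δ = 102.89°  ·
  (4,7): δ = 56.31°  ✓
  (5,6): δ = 139.25°  ·
  (5,7): δ = 92.67°  ·
  (6,7): δ = 133.42°  ·
antipodal pairs: 10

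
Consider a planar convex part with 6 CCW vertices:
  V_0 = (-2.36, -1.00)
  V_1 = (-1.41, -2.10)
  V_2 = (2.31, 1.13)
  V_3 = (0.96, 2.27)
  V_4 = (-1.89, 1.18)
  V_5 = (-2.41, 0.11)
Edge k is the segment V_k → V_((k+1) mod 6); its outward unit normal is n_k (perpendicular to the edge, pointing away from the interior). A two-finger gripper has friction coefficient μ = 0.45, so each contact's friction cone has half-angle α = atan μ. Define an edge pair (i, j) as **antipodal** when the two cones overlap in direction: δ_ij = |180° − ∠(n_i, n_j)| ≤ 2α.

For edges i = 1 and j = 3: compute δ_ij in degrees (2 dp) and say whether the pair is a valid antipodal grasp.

δ = 20.04°, valid

α = atan 0.45 = 24.23°;  2α = 48.46°
edge 1: e_1 = (+3.72, +3.23);  n_1 = (+0.6556, -0.7551)
edge 3: e_3 = (-2.85, -1.09);  n_3 = (-0.3572, +0.9340)
∠(n_1, n_3) = 159.96°
δ = |180° − 159.96°| = 20.04°
20.04° ≤ 2α = 48.46°  →  valid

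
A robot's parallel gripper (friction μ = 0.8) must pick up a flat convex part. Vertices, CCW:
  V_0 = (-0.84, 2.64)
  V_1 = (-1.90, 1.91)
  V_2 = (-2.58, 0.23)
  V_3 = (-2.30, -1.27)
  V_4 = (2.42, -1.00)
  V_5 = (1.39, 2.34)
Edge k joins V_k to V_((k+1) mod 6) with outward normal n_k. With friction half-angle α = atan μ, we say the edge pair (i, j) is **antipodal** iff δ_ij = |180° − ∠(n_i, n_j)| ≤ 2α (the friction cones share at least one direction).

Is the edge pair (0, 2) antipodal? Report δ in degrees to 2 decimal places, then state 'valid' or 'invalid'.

α = atan 0.8 = 38.66°;  2α = 77.32°
edge 0: e_0 = (-1.06, -0.73);  n_0 = (-0.5672, +0.8236)
edge 2: e_2 = (+0.28, -1.50);  n_2 = (-0.9830, -0.1835)
∠(n_0, n_2) = 66.02°
δ = |180° − 66.02°| = 113.98°
113.98° > 2α = 77.32°  →  invalid

δ = 113.98°, invalid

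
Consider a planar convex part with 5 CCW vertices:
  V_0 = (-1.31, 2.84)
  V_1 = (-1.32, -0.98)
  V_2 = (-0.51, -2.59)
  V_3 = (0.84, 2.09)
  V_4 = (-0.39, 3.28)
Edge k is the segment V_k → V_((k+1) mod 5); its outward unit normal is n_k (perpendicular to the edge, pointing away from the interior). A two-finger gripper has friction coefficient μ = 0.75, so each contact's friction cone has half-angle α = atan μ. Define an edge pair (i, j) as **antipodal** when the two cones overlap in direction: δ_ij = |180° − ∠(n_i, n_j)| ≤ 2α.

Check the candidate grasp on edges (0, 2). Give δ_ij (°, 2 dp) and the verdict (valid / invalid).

δ = 15.94°, valid

α = atan 0.75 = 36.87°;  2α = 73.74°
edge 0: e_0 = (-0.01, -3.82);  n_0 = (-1.0000, +0.0026)
edge 2: e_2 = (+1.35, +4.68);  n_2 = (+0.9608, -0.2772)
∠(n_0, n_2) = 164.06°
δ = |180° − 164.06°| = 15.94°
15.94° ≤ 2α = 73.74°  →  valid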